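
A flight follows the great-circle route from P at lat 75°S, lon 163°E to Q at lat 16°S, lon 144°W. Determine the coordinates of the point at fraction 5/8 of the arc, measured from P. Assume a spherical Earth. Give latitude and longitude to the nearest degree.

The haversine formula gives a central angle δ ≈ 1.142 rad (65.4°) between the endpoints.
Interpolate at f = 5/8 with slerp weights a = sin((1−f)δ)/sin δ ≈ 0.457, b = sin(fδ)/sin δ ≈ 0.720.
p = a·p₁ + b·p₂ ≈ (-0.673, -0.372, -0.639); φ = arcsin(p_z) ≈ -39.75°, λ = atan2(p_y, p_x) ≈ -151.05°.

≈ lat 40°S, lon 151°W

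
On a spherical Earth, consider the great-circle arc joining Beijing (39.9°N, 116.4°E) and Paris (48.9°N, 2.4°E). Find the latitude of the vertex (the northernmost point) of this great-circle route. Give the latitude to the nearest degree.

The great circle lies in the plane with unit normal n̂ = (p₁ × p₂)/|p₁ × p₂|.
Here n̂_z ≈ -0.480; the vertex latitude is φ_max = arccos|n̂_z| ≈ 61.3°.
Check via Clairaut: cos φ_max = |cos φ₁| · sin C = cos(39.9°)·sin(38.7°) ≈ 0.480, again giving ≈ 61.3°.

≈ 61°N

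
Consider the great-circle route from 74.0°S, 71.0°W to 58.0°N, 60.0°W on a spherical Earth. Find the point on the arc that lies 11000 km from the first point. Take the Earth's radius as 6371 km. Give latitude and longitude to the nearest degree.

≈ 25°N, 62°W

Write both endpoints as unit vectors p₁, p₂ with components (cos φ cos λ, cos φ sin λ, sin φ).
The central angle between the endpoints is δ = arccos(p₁·p₂) ≈ 2.307 rad (132.2°). The total great-circle distance is δ·R ≈ 2.307 × 6371 ≈ 14701 km, so the target fraction is f = 11000/14701 ≈ 0.748.
Interpolate at f ≈ 0.748 with slerp weights a = sin((1−f)δ)/sin δ ≈ 0.741, b = sin(fδ)/sin δ ≈ 1.334.
p = a·p₁ + b·p₂ ≈ (0.420, -0.805, 0.419); φ = arcsin(p_z) ≈ 24.76°, λ = atan2(p_y, p_x) ≈ -62.46°.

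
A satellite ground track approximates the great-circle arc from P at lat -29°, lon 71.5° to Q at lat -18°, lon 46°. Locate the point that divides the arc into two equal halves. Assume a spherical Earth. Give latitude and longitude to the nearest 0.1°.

Write both endpoints as unit vectors p₁, p₂ with components (cos φ cos λ, cos φ sin λ, sin φ).
The central angle between the endpoints is δ = arccos(p₁·p₂) ≈ 0.450 rad (25.8°).
Interpolate at f = 1/2 with slerp weights a = sin((1−f)δ)/sin δ ≈ 0.513, b = sin(fδ)/sin δ ≈ 0.513.
p = a·p₁ + b·p₂ ≈ (0.481, 0.776, -0.407); φ = arcsin(p_z) ≈ -24.03°, λ = atan2(p_y, p_x) ≈ 58.21°.

≈ lat -24.0°, lon 58.2°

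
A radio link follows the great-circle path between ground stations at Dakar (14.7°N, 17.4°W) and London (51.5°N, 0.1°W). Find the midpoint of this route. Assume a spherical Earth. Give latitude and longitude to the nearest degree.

≈ 33°N, 11°W

Write both endpoints as unit vectors p₁, p₂ with components (cos φ cos λ, cos φ sin λ, sin φ).
The central angle between the endpoints is δ = arccos(p₁·p₂) ≈ 0.686 rad (39.3°).
Interpolate at f = 1/2 with slerp weights a = sin((1−f)δ)/sin δ ≈ 0.531, b = sin(fδ)/sin δ ≈ 0.531.
p = a·p₁ + b·p₂ ≈ (0.821, -0.154, 0.550); φ = arcsin(p_z) ≈ 33.39°, λ = atan2(p_y, p_x) ≈ -10.64°.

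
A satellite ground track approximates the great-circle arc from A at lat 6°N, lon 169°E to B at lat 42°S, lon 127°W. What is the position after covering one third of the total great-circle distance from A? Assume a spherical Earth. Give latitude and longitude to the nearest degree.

≈ lat 12°S, lon 174°W

From cos δ = sin φ₁ sin φ₂ + cos φ₁ cos φ₂ cos Δλ, the central angle is δ ≈ 1.314 rad (75.3°).
Interpolate at f = 1/3 with slerp weights a = sin((1−f)δ)/sin δ ≈ 0.794, b = sin(fδ)/sin δ ≈ 0.438.
p = a·p₁ + b·p₂ ≈ (-0.971, -0.110, -0.210); φ = arcsin(p_z) ≈ -12.15°, λ = atan2(p_y, p_x) ≈ -173.57°.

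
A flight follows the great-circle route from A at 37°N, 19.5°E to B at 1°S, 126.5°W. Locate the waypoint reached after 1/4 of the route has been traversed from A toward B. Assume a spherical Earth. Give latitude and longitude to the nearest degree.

Convert each endpoint to a unit vector on the sphere (x = cos φ cos λ, y = cos φ sin λ, z = sin φ).
The central angle between the endpoints is δ = arccos(p₁·p₂) ≈ 2.308 rad (132.3°).
Interpolate at f = 1/4 with slerp weights a = sin((1−f)δ)/sin δ ≈ 1.334, b = sin(fδ)/sin δ ≈ 0.737.
p = a·p₁ + b·p₂ ≈ (0.566, -0.237, 0.790); φ = arcsin(p_z) ≈ 52.17°, λ = atan2(p_y, p_x) ≈ -22.72°.

≈ 52°N, 23°W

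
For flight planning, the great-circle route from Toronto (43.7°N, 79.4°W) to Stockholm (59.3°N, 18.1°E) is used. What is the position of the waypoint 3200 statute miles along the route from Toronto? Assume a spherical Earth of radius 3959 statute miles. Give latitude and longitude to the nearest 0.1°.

≈ (63.4°N, 2.5°W)

The haversine formula gives a central angle δ ≈ 0.993 rad (56.9°) between the endpoints. The total great-circle distance is δ·R ≈ 0.993 × 3959 ≈ 3933 mi, so the target fraction is f = 3200/3933 ≈ 0.814.
Interpolate at f ≈ 0.814 with slerp weights a = sin((1−f)δ)/sin δ ≈ 0.220, b = sin(fδ)/sin δ ≈ 0.863.
p = a·p₁ + b·p₂ ≈ (0.448, -0.019, 0.894); φ = arcsin(p_z) ≈ 63.36°, λ = atan2(p_y, p_x) ≈ -2.45°.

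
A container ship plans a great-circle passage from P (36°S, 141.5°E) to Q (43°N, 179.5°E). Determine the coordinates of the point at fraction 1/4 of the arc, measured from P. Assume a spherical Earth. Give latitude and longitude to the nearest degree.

≈ (16°S, 151°E)

Convert each endpoint to a unit vector on the sphere (x = cos φ cos λ, y = cos φ sin λ, z = sin φ).
The central angle between the endpoints is δ = arccos(p₁·p₂) ≈ 1.505 rad (86.3°).
Interpolate at f = 1/4 with slerp weights a = sin((1−f)δ)/sin δ ≈ 0.906, b = sin(fδ)/sin δ ≈ 0.368.
p = a·p₁ + b·p₂ ≈ (-0.843, 0.459, -0.281); φ = arcsin(p_z) ≈ -16.34°, λ = atan2(p_y, p_x) ≈ 151.45°.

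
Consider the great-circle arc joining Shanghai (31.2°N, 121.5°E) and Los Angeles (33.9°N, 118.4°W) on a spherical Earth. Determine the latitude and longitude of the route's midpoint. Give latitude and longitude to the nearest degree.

≈ (52°N, 180°E)

Write both endpoints as unit vectors p₁, p₂ with components (cos φ cos λ, cos φ sin λ, sin φ).
The central angle between the endpoints is δ = arccos(p₁·p₂) ≈ 1.638 rad (93.8°).
Interpolate at f = 1/2 with slerp weights a = sin((1−f)δ)/sin δ ≈ 0.732, b = sin(fδ)/sin δ ≈ 0.732.
p = a·p₁ + b·p₂ ≈ (-0.616, -0.001, 0.788); φ = arcsin(p_z) ≈ 51.96°, λ = atan2(p_y, p_x) ≈ -179.95°.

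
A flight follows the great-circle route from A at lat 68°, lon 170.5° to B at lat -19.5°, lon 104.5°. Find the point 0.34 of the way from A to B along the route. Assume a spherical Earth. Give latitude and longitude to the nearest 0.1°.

From cos δ = sin φ₁ sin φ₂ + cos φ₁ cos φ₂ cos Δλ, the central angle is δ ≈ 1.737 rad (99.5°).
Interpolate at f = 0.34 with slerp weights a = sin((1−f)δ)/sin δ ≈ 0.924, b = sin(fδ)/sin δ ≈ 0.565.
p = a·p₁ + b·p₂ ≈ (-0.475, 0.573, 0.668); φ = arcsin(p_z) ≈ 41.94°, λ = atan2(p_y, p_x) ≈ 129.66°.

≈ lat 41.9°, lon 129.7°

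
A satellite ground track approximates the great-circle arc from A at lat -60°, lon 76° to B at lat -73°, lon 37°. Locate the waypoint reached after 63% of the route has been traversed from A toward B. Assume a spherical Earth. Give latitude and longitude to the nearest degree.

≈ lat -69°, lon 57°

Convert each endpoint to a unit vector on the sphere (x = cos φ cos λ, y = cos φ sin λ, z = sin φ).
The central angle between the endpoints is δ = arccos(p₁·p₂) ≈ 0.343 rad (19.6°).
Interpolate at f = 0.63 with slerp weights a = sin((1−f)δ)/sin δ ≈ 0.376, b = sin(fδ)/sin δ ≈ 0.638.
p = a·p₁ + b·p₂ ≈ (0.194, 0.295, -0.936); φ = arcsin(p_z) ≈ -69.32°, λ = atan2(p_y, p_x) ≈ 56.60°.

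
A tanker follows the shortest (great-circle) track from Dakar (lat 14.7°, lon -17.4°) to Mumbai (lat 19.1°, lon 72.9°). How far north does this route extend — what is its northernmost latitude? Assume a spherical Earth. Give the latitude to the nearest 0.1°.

The great circle lies in the plane with unit normal n̂ = (p₁ × p₂)/|p₁ × p₂|.
Here n̂_z ≈ +0.917; the vertex latitude is φ_max = arccos|n̂_z| ≈ 23.5°.
Check via Clairaut: cos φ_max = |cos φ₁| · sin C = cos(14.7°)·sin(71.4°) ≈ 0.917, again giving ≈ 23.5°.

≈ 23.5°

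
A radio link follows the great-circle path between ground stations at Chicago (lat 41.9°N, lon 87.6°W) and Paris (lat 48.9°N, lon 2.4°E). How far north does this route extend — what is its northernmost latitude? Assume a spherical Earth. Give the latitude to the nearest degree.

≈ 56°N

The great circle lies in the plane with unit normal n̂ = (p₁ × p₂)/|p₁ × p₂|.
Here n̂_z ≈ +0.566; the vertex latitude is φ_max = arccos|n̂_z| ≈ 55.5°.
Check via Clairaut: cos φ_max = |cos φ₁| · sin C = cos(41.9°)·sin(49.5°) ≈ 0.566, again giving ≈ 55.5°.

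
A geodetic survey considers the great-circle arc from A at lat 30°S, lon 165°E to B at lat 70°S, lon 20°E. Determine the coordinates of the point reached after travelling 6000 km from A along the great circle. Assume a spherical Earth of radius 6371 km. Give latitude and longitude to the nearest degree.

Write both endpoints as unit vectors p₁, p₂ with components (cos φ cos λ, cos φ sin λ, sin φ).
The central angle between the endpoints is δ = arccos(p₁·p₂) ≈ 1.342 rad (76.9°). The total great-circle distance is δ·R ≈ 1.342 × 6371 ≈ 8547 km, so the target fraction is f = 6000/8547 ≈ 0.702.
Interpolate at f ≈ 0.702 with slerp weights a = sin((1−f)δ)/sin δ ≈ 0.400, b = sin(fδ)/sin δ ≈ 0.830.
p = a·p₁ + b·p₂ ≈ (-0.067, 0.187, -0.980); φ = arcsin(p_z) ≈ -78.55°, λ = atan2(p_y, p_x) ≈ 109.87°.

≈ lat 79°S, lon 110°E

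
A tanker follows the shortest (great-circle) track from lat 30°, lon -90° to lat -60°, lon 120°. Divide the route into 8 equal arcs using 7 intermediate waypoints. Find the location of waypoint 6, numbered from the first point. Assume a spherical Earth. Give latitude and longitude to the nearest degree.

≈ lat -64°, lon -158°

Write both endpoints as unit vectors p₁, p₂ with components (cos φ cos λ, cos φ sin λ, sin φ).
The central angle between the endpoints is δ = arccos(p₁·p₂) ≈ 2.512 rad (143.9°).
Interpolate at f = 6/8 with slerp weights a = sin((1−f)δ)/sin δ ≈ 0.997, b = sin(fδ)/sin δ ≈ 1.615.
p = a·p₁ + b·p₂ ≈ (-0.404, -0.164, -0.900); φ = arcsin(p_z) ≈ -64.16°, λ = atan2(p_y, p_x) ≈ -157.87°.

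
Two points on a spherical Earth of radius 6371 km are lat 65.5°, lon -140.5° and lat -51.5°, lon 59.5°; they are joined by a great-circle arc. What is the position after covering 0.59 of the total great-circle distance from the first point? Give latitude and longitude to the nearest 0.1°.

Convert each endpoint to a unit vector on the sphere (x = cos φ cos λ, y = cos φ sin λ, z = sin φ).
The central angle between the endpoints is δ = arccos(p₁·p₂) ≈ 2.840 rad (162.7°).
Interpolate at f = 0.59 with slerp weights a = sin((1−f)δ)/sin δ ≈ 3.087, b = sin(fδ)/sin δ ≈ 3.343.
p = a·p₁ + b·p₂ ≈ (0.068, 0.979, 0.193); φ = arcsin(p_z) ≈ 11.13°, λ = atan2(p_y, p_x) ≈ 86.01°.

≈ lat 11.1°, lon 86.0°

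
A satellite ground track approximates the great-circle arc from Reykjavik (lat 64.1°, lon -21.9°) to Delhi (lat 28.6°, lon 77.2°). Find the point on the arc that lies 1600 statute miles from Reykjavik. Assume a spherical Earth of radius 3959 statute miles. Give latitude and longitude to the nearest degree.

Write both endpoints as unit vectors p₁, p₂ with components (cos φ cos λ, cos φ sin λ, sin φ).
The central angle between the endpoints is δ = arccos(p₁·p₂) ≈ 1.192 rad (68.3°). The total great-circle distance is δ·R ≈ 1.192 × 3959 ≈ 4718 mi, so the target fraction is f = 1600/4718 ≈ 0.339.
Interpolate at f ≈ 0.339 with slerp weights a = sin((1−f)δ)/sin δ ≈ 0.763, b = sin(fδ)/sin δ ≈ 0.423.
p = a·p₁ + b·p₂ ≈ (0.391, 0.238, 0.889); φ = arcsin(p_z) ≈ 62.73°, λ = atan2(p_y, p_x) ≈ 31.31°.

≈ lat 63°, lon 31°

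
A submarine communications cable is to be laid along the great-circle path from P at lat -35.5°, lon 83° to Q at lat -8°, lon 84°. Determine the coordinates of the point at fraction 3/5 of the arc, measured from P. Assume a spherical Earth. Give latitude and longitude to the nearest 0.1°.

≈ lat -19.0°, lon 83.6°

Write both endpoints as unit vectors p₁, p₂ with components (cos φ cos λ, cos φ sin λ, sin φ).
The central angle between the endpoints is δ = arccos(p₁·p₂) ≈ 0.480 rad (27.5°).
Interpolate at f = 3/5 with slerp weights a = sin((1−f)δ)/sin δ ≈ 0.413, b = sin(fδ)/sin δ ≈ 0.615.
p = a·p₁ + b·p₂ ≈ (0.105, 0.940, -0.326); φ = arcsin(p_z) ≈ -19.00°, λ = atan2(p_y, p_x) ≈ 83.64°.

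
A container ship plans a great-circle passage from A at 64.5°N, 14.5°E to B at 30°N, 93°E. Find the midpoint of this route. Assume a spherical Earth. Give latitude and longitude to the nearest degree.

Write both endpoints as unit vectors p₁, p₂ with components (cos φ cos λ, cos φ sin λ, sin φ).
The central angle between the endpoints is δ = arccos(p₁·p₂) ≈ 1.017 rad (58.3°).
Interpolate at f = 1/2 with slerp weights a = sin((1−f)δ)/sin δ ≈ 0.572, b = sin(fδ)/sin δ ≈ 0.572.
p = a·p₁ + b·p₂ ≈ (0.213, 0.557, 0.803); φ = arcsin(p_z) ≈ 53.41°, λ = atan2(p_y, p_x) ≈ 69.10°.

≈ 53°N, 69°E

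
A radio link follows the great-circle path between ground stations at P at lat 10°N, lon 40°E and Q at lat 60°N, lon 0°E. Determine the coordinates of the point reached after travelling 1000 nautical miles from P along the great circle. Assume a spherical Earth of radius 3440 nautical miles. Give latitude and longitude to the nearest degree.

≈ lat 25°N, lon 33°E

Convert each endpoint to a unit vector on the sphere (x = cos φ cos λ, y = cos φ sin λ, z = sin φ).
The central angle between the endpoints is δ = arccos(p₁·p₂) ≈ 1.015 rad (58.2°). The total great-circle distance is δ·R ≈ 1.015 × 3440 ≈ 3492 nmi, so the target fraction is f = 1000/3492 ≈ 0.286.
Interpolate at f ≈ 0.286 with slerp weights a = sin((1−f)δ)/sin δ ≈ 0.780, b = sin(fδ)/sin δ ≈ 0.337.
p = a·p₁ + b·p₂ ≈ (0.757, 0.494, 0.428); φ = arcsin(p_z) ≈ 25.32°, λ = atan2(p_y, p_x) ≈ 33.11°.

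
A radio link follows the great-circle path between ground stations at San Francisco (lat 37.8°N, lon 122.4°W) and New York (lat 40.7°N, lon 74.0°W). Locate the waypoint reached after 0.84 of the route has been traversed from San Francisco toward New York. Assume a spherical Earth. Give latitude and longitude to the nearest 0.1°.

Write both endpoints as unit vectors p₁, p₂ with components (cos φ cos λ, cos φ sin λ, sin φ).
The central angle between the endpoints is δ = arccos(p₁·p₂) ≈ 0.648 rad (37.1°).
Interpolate at f = 0.84 with slerp weights a = sin((1−f)δ)/sin δ ≈ 0.171, b = sin(fδ)/sin δ ≈ 0.858.
p = a·p₁ + b·p₂ ≈ (0.107, -0.740, 0.665); φ = arcsin(p_z) ≈ 41.65°, λ = atan2(p_y, p_x) ≈ -81.79°.

≈ lat 41.6°N, lon 81.8°W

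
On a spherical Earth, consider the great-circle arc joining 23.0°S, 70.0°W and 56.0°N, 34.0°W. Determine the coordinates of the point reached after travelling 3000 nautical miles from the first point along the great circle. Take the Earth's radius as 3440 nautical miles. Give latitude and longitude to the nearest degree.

From cos δ = sin φ₁ sin φ₂ + cos φ₁ cos φ₂ cos Δλ, the central angle is δ ≈ 1.478 rad (84.7°). The total great-circle distance is δ·R ≈ 1.478 × 3440 ≈ 5085 nmi, so the target fraction is f = 3000/5085 ≈ 0.590.
Interpolate at f ≈ 0.590 with slerp weights a = sin((1−f)δ)/sin δ ≈ 0.572, b = sin(fδ)/sin δ ≈ 0.769.
p = a·p₁ + b·p₂ ≈ (0.537, -0.735, 0.414); φ = arcsin(p_z) ≈ 24.45°, λ = atan2(p_y, p_x) ≈ -53.88°.

≈ 24°N, 54°W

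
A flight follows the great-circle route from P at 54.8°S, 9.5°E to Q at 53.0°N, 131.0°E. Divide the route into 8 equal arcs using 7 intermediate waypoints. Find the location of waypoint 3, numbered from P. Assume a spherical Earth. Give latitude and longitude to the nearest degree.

≈ 17°S, 62°E

Write both endpoints as unit vectors p₁, p₂ with components (cos φ cos λ, cos φ sin λ, sin φ).
The central angle between the endpoints is δ = arccos(p₁·p₂) ≈ 2.557 rad (146.5°).
Interpolate at f = 3/8 with slerp weights a = sin((1−f)δ)/sin δ ≈ 1.811, b = sin(fδ)/sin δ ≈ 1.483.
p = a·p₁ + b·p₂ ≈ (0.444, 0.846, -0.296); φ = arcsin(p_z) ≈ -17.19°, λ = atan2(p_y, p_x) ≈ 62.30°.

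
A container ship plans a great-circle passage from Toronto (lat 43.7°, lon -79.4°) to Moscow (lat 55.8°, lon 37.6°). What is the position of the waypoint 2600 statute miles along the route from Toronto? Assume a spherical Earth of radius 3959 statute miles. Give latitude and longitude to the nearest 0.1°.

Write both endpoints as unit vectors p₁, p₂ with components (cos φ cos λ, cos φ sin λ, sin φ).
The central angle between the endpoints is δ = arccos(p₁·p₂) ≈ 1.173 rad (67.2°). The total great-circle distance is δ·R ≈ 1.173 × 3959 ≈ 4646 mi, so the target fraction is f = 2600/4646 ≈ 0.560.
Interpolate at f ≈ 0.560 with slerp weights a = sin((1−f)δ)/sin δ ≈ 0.536, b = sin(fδ)/sin δ ≈ 0.662.
p = a·p₁ + b·p₂ ≈ (0.366, -0.154, 0.918); φ = arcsin(p_z) ≈ 66.61°, λ = atan2(p_y, p_x) ≈ -22.77°.

≈ lat 66.6°, lon -22.8°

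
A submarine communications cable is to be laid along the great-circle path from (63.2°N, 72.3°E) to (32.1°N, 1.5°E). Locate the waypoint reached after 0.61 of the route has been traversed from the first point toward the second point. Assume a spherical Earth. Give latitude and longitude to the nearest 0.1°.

Write both endpoints as unit vectors p₁, p₂ with components (cos φ cos λ, cos φ sin λ, sin φ).
The central angle between the endpoints is δ = arccos(p₁·p₂) ≈ 0.927 rad (53.1°).
Interpolate at f = 0.61 with slerp weights a = sin((1−f)δ)/sin δ ≈ 0.442, b = sin(fδ)/sin δ ≈ 0.670.
p = a·p₁ + b·p₂ ≈ (0.628, 0.205, 0.751); φ = arcsin(p_z) ≈ 48.66°, λ = atan2(p_y, p_x) ≈ 18.06°.

≈ (48.7°N, 18.1°E)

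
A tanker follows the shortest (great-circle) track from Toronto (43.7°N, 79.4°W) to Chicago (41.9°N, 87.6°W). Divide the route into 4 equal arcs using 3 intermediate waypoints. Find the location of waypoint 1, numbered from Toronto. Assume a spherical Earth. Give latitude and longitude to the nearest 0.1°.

From cos δ = sin φ₁ sin φ₂ + cos φ₁ cos φ₂ cos Δλ, the central angle is δ ≈ 0.110 rad (6.3°).
Interpolate at f = 1/4 with slerp weights a = sin((1−f)δ)/sin δ ≈ 0.751, b = sin(fδ)/sin δ ≈ 0.250.
p = a·p₁ + b·p₂ ≈ (0.108, -0.720, 0.686); φ = arcsin(p_z) ≈ 43.31°, λ = atan2(p_y, p_x) ≈ -81.49°.

≈ 43.3°N, 81.5°W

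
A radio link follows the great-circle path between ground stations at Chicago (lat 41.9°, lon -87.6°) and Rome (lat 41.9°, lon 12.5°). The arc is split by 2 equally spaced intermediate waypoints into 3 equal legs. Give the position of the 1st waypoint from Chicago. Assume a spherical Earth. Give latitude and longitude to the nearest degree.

≈ lat 53°, lon -57°

Write both endpoints as unit vectors p₁, p₂ with components (cos φ cos λ, cos φ sin λ, sin φ).
The central angle between the endpoints is δ = arccos(p₁·p₂) ≈ 1.214 rad (69.6°).
Interpolate at f = 1/3 with slerp weights a = sin((1−f)δ)/sin δ ≈ 0.773, b = sin(fδ)/sin δ ≈ 0.420.
p = a·p₁ + b·p₂ ≈ (0.329, -0.507, 0.797); φ = arcsin(p_z) ≈ 52.81°, λ = atan2(p_y, p_x) ≈ -56.97°.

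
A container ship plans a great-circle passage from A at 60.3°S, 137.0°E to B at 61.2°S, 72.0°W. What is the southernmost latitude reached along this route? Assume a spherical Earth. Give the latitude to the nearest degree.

The great circle lies in the plane with unit normal n̂ = (p₁ × p₂)/|p₁ × p₂|.
Here n̂_z ≈ +0.139; the vertex latitude is φ_max = arccos|n̂_z| ≈ 82.0°.

≈ 82°S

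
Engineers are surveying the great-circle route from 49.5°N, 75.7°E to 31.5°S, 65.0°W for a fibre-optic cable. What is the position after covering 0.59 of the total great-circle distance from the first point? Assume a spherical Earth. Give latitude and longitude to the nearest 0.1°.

≈ 13.9°N, 24.5°W

The haversine formula gives a central angle δ ≈ 2.542 rad (145.7°) between the endpoints.
Interpolate at f = 0.59 with slerp weights a = sin((1−f)δ)/sin δ ≈ 1.531, b = sin(fδ)/sin δ ≈ 1.769.
p = a·p₁ + b·p₂ ≈ (0.883, -0.403, 0.240); φ = arcsin(p_z) ≈ 13.90°, λ = atan2(p_y, p_x) ≈ -24.54°.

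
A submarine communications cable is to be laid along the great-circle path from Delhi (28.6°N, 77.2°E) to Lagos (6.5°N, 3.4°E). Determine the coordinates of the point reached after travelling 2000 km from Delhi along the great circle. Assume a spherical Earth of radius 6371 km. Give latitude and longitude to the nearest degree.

Convert each endpoint to a unit vector on the sphere (x = cos φ cos λ, y = cos φ sin λ, z = sin φ).
The central angle between the endpoints is δ = arccos(p₁·p₂) ≈ 1.269 rad (72.7°). The total great-circle distance is δ·R ≈ 1.269 × 6371 ≈ 8083 km, so the target fraction is f = 2000/8083 ≈ 0.247.
Interpolate at f ≈ 0.247 with slerp weights a = sin((1−f)δ)/sin δ ≈ 0.855, b = sin(fδ)/sin δ ≈ 0.323.
p = a·p₁ + b·p₂ ≈ (0.487, 0.751, 0.446); φ = arcsin(p_z) ≈ 26.48°, λ = atan2(p_y, p_x) ≈ 57.03°.

≈ (26°N, 57°E)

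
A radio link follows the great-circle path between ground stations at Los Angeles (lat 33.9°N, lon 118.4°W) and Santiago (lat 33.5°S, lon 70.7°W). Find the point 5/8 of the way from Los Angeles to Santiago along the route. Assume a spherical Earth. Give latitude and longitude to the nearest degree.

≈ lat 8°S, lon 89°W

From cos δ = sin φ₁ sin φ₂ + cos φ₁ cos φ₂ cos Δλ, the central angle is δ ≈ 1.412 rad (80.9°).
Interpolate at f = 5/8 with slerp weights a = sin((1−f)δ)/sin δ ≈ 0.512, b = sin(fδ)/sin δ ≈ 0.782.
p = a·p₁ + b·p₂ ≈ (0.014, -0.989, -0.146); φ = arcsin(p_z) ≈ -8.42°, λ = atan2(p_y, p_x) ≈ -89.21°.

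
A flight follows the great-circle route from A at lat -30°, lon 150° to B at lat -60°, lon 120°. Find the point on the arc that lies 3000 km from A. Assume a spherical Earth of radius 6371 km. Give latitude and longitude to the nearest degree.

≈ lat -53°, lon 131°

Write both endpoints as unit vectors p₁, p₂ with components (cos φ cos λ, cos φ sin λ, sin φ).
The central angle between the endpoints is δ = arccos(p₁·p₂) ≈ 0.630 rad (36.1°). The total great-circle distance is δ·R ≈ 0.630 × 6371 ≈ 4014 km, so the target fraction is f = 3000/4014 ≈ 0.747.
Interpolate at f ≈ 0.747 with slerp weights a = sin((1−f)δ)/sin δ ≈ 0.269, b = sin(fδ)/sin δ ≈ 0.770.
p = a·p₁ + b·p₂ ≈ (-0.394, 0.450, -0.801); φ = arcsin(p_z) ≈ -53.26°, λ = atan2(p_y, p_x) ≈ 131.23°.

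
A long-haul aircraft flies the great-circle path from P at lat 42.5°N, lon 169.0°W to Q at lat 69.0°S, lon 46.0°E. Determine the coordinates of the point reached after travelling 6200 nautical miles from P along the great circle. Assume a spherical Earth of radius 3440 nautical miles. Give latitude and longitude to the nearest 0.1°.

≈ lat 54.8°S, lon 150.3°E

The haversine formula gives a central angle δ ≈ 2.581 rad (147.9°) between the endpoints. The total great-circle distance is δ·R ≈ 2.581 × 3440 ≈ 8880 nmi, so the target fraction is f = 6200/8880 ≈ 0.698.
Interpolate at f ≈ 0.698 with slerp weights a = sin((1−f)δ)/sin δ ≈ 1.322, b = sin(fδ)/sin δ ≈ 1.832.
p = a·p₁ + b·p₂ ≈ (-0.501, 0.286, -0.817); φ = arcsin(p_z) ≈ -54.76°, λ = atan2(p_y, p_x) ≈ 150.26°.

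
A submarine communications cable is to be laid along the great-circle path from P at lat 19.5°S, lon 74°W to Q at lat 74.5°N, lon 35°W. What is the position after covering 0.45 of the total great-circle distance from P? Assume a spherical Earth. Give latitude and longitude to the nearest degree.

≈ lat 24°N, lon 67°W

Convert each endpoint to a unit vector on the sphere (x = cos φ cos λ, y = cos φ sin λ, z = sin φ).
The central angle between the endpoints is δ = arccos(p₁·p₂) ≈ 1.697 rad (97.2°).
Interpolate at f = 0.45 with slerp weights a = sin((1−f)δ)/sin δ ≈ 0.810, b = sin(fδ)/sin δ ≈ 0.697.
p = a·p₁ + b·p₂ ≈ (0.363, -0.841, 0.401); φ = arcsin(p_z) ≈ 23.66°, λ = atan2(p_y, p_x) ≈ -66.65°.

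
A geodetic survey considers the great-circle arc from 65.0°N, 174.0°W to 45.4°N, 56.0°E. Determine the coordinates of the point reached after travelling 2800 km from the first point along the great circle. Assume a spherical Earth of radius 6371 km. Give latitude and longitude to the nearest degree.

The haversine formula gives a central angle δ ≈ 1.099 rad (63.0°) between the endpoints. The total great-circle distance is δ·R ≈ 1.099 × 6371 ≈ 7001 km, so the target fraction is f = 2800/7001 ≈ 0.400.
Interpolate at f ≈ 0.400 with slerp weights a = sin((1−f)δ)/sin δ ≈ 0.688, b = sin(fδ)/sin δ ≈ 0.478.
p = a·p₁ + b·p₂ ≈ (-0.102, 0.248, 0.964); φ = arcsin(p_z) ≈ 74.47°, λ = atan2(p_y, p_x) ≈ 112.29°.

≈ 74°N, 112°E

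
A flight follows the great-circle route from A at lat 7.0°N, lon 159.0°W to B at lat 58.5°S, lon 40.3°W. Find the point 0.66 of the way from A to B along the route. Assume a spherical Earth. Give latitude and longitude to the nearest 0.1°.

Write both endpoints as unit vectors p₁, p₂ with components (cos φ cos λ, cos φ sin λ, sin φ).
The central angle between the endpoints is δ = arccos(p₁·p₂) ≈ 1.932 rad (110.7°).
Interpolate at f = 0.66 with slerp weights a = sin((1−f)δ)/sin δ ≈ 0.653, b = sin(fδ)/sin δ ≈ 1.022.
p = a·p₁ + b·p₂ ≈ (-0.197, -0.578, -0.792); φ = arcsin(p_z) ≈ -52.39°, λ = atan2(p_y, p_x) ≈ -108.86°.

≈ lat 52.4°S, lon 108.9°W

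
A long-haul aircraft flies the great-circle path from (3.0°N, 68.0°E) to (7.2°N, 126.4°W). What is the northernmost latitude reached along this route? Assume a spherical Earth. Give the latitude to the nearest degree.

≈ 36°N

The great circle lies in the plane with unit normal n̂ = (p₁ × p₂)/|p₁ × p₂|.
Here n̂_z ≈ +0.814; the vertex latitude is φ_max = arccos|n̂_z| ≈ 35.5°.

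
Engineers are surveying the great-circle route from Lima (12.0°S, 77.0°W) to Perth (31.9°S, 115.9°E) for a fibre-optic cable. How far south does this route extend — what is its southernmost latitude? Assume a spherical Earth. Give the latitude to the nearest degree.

The great circle lies in the plane with unit normal n̂ = (p₁ × p₂)/|p₁ × p₂|.
Here n̂_z ≈ -0.259; the vertex latitude is φ_max = arccos|n̂_z| ≈ 75.0°.

≈ 75°S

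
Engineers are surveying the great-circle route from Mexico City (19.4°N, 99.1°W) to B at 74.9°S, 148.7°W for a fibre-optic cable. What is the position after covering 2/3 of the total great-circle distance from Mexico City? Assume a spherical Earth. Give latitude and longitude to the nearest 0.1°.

≈ 45.3°S, 114.3°W

Write both endpoints as unit vectors p₁, p₂ with components (cos φ cos λ, cos φ sin λ, sin φ).
The central angle between the endpoints is δ = arccos(p₁·p₂) ≈ 1.733 rad (99.3°).
Interpolate at f = 2/3 with slerp weights a = sin((1−f)δ)/sin δ ≈ 0.553, b = sin(fδ)/sin δ ≈ 0.927.
p = a·p₁ + b·p₂ ≈ (-0.289, -0.641, -0.711); φ = arcsin(p_z) ≈ -45.34°, λ = atan2(p_y, p_x) ≈ -114.27°.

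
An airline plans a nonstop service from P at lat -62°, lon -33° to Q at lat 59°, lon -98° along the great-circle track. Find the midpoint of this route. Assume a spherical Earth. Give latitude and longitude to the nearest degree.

≈ lat -2°, lon -67°

Convert each endpoint to a unit vector on the sphere (x = cos φ cos λ, y = cos φ sin λ, z = sin φ).
The central angle between the endpoints is δ = arccos(p₁·p₂) ≈ 2.285 rad (130.9°).
Interpolate at f = 1/2 with slerp weights a = sin((1−f)δ)/sin δ ≈ 1.203, b = sin(fδ)/sin δ ≈ 1.203.
p = a·p₁ + b·p₂ ≈ (0.388, -0.921, -0.031); φ = arcsin(p_z) ≈ -1.78°, λ = atan2(p_y, p_x) ≈ -67.19°.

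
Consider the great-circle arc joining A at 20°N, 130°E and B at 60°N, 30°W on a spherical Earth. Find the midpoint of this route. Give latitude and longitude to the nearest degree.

Write both endpoints as unit vectors p₁, p₂ with components (cos φ cos λ, cos φ sin λ, sin φ).
The central angle between the endpoints is δ = arccos(p₁·p₂) ≈ 1.717 rad (98.4°).
Interpolate at f = 1/2 with slerp weights a = sin((1−f)δ)/sin δ ≈ 0.765, b = sin(fδ)/sin δ ≈ 0.765.
p = a·p₁ + b·p₂ ≈ (-0.131, 0.359, 0.924); φ = arcsin(p_z) ≈ 67.52°, λ = atan2(p_y, p_x) ≈ 110.00°.

≈ 68°N, 110°E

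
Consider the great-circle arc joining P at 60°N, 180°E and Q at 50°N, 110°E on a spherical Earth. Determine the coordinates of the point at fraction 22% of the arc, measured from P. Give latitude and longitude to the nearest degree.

The haversine formula gives a central angle δ ≈ 0.687 rad (39.3°) between the endpoints.
Interpolate at f = 0.22 with slerp weights a = sin((1−f)δ)/sin δ ≈ 0.805, b = sin(fδ)/sin δ ≈ 0.237.
p = a·p₁ + b·p₂ ≈ (-0.455, 0.143, 0.879); φ = arcsin(p_z) ≈ 61.52°, λ = atan2(p_y, p_x) ≈ 162.50°.

≈ 62°N, 162°E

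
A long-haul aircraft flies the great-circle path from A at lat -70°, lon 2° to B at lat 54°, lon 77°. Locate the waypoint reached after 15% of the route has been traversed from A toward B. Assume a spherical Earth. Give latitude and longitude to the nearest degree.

≈ lat -54°, lon 30°

From cos δ = sin φ₁ sin φ₂ + cos φ₁ cos φ₂ cos Δλ, the central angle is δ ≈ 2.358 rad (135.1°).
Interpolate at f = 0.15 with slerp weights a = sin((1−f)δ)/sin δ ≈ 1.286, b = sin(fδ)/sin δ ≈ 0.491.
p = a·p₁ + b·p₂ ≈ (0.504, 0.296, -0.811); φ = arcsin(p_z) ≈ -54.21°, λ = atan2(p_y, p_x) ≈ 30.44°.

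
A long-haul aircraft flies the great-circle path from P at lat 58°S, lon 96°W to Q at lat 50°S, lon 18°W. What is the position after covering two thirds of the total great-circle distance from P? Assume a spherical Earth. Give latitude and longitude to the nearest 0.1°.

Write both endpoints as unit vectors p₁, p₂ with components (cos φ cos λ, cos φ sin λ, sin φ).
The central angle between the endpoints is δ = arccos(p₁·p₂) ≈ 0.766 rad (43.9°).
Interpolate at f = 2/3 with slerp weights a = sin((1−f)δ)/sin δ ≈ 0.364, b = sin(fδ)/sin δ ≈ 0.705.
p = a·p₁ + b·p₂ ≈ (0.411, -0.332, -0.849); φ = arcsin(p_z) ≈ -58.11°, λ = atan2(p_y, p_x) ≈ -38.95°.

≈ lat 58.1°S, lon 38.9°W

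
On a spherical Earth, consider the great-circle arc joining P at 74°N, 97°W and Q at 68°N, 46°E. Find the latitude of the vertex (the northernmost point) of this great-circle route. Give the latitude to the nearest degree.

≈ 84°N

The great circle lies in the plane with unit normal n̂ = (p₁ × p₂)/|p₁ × p₂|.
Here n̂_z ≈ +0.106; the vertex latitude is φ_max = arccos|n̂_z| ≈ 83.9°.
Check via Clairaut: cos φ_max = |cos φ₁| · sin C = cos(74.0°)·sin(22.5°) ≈ 0.106, again giving ≈ 83.9°.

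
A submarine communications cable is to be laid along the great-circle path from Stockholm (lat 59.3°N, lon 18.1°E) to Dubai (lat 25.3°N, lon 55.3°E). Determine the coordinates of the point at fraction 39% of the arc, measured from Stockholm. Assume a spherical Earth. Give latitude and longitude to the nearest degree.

≈ lat 48°N, lon 38°E

Convert each endpoint to a unit vector on the sphere (x = cos φ cos λ, y = cos φ sin λ, z = sin φ).
The central angle between the endpoints is δ = arccos(p₁·p₂) ≈ 0.745 rad (42.7°).
Interpolate at f = 0.39 with slerp weights a = sin((1−f)δ)/sin δ ≈ 0.647, b = sin(fδ)/sin δ ≈ 0.423.
p = a·p₁ + b·p₂ ≈ (0.532, 0.417, 0.737); φ = arcsin(p_z) ≈ 47.50°, λ = atan2(p_y, p_x) ≈ 38.09°.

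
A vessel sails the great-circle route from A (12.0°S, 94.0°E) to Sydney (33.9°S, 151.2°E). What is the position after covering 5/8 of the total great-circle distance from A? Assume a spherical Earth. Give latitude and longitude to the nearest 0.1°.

≈ (28.4°S, 127.3°E)

From cos δ = sin φ₁ sin φ₂ + cos φ₁ cos φ₂ cos Δλ, the central angle is δ ≈ 0.982 rad (56.2°).
Interpolate at f = 5/8 with slerp weights a = sin((1−f)δ)/sin δ ≈ 0.433, b = sin(fδ)/sin δ ≈ 0.692.
p = a·p₁ + b·p₂ ≈ (-0.533, 0.699, -0.476); φ = arcsin(p_z) ≈ -28.44°, λ = atan2(p_y, p_x) ≈ 127.33°.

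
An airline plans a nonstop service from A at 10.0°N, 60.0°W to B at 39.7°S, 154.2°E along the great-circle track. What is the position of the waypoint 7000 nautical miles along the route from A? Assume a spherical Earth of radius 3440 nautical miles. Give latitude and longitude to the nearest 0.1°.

≈ 48.9°S, 179.3°W

The haversine formula gives a central angle δ ≈ 2.400 rad (137.5°) between the endpoints. The total great-circle distance is δ·R ≈ 2.400 × 3440 ≈ 8257 nmi, so the target fraction is f = 7000/8257 ≈ 0.848.
Interpolate at f ≈ 0.848 with slerp weights a = sin((1−f)δ)/sin δ ≈ 0.529, b = sin(fδ)/sin δ ≈ 1.324.
p = a·p₁ + b·p₂ ≈ (-0.657, -0.008, -0.754); φ = arcsin(p_z) ≈ -48.94°, λ = atan2(p_y, p_x) ≈ -179.31°.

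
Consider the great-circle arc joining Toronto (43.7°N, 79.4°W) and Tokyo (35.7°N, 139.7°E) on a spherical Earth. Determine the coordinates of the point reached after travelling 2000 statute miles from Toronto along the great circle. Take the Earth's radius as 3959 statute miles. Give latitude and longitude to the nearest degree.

≈ 65°N, 115°W

Write both endpoints as unit vectors p₁, p₂ with components (cos φ cos λ, cos φ sin λ, sin φ).
The central angle between the endpoints is δ = arccos(p₁·p₂) ≈ 1.623 rad (93.0°). The total great-circle distance is δ·R ≈ 1.623 × 3959 ≈ 6427 mi, so the target fraction is f = 2000/6427 ≈ 0.311.
Interpolate at f ≈ 0.311 with slerp weights a = sin((1−f)δ)/sin δ ≈ 0.901, b = sin(fδ)/sin δ ≈ 0.485.
p = a·p₁ + b·p₂ ≈ (-0.180, -0.385, 0.905); φ = arcsin(p_z) ≈ 64.82°, λ = atan2(p_y, p_x) ≈ -115.08°.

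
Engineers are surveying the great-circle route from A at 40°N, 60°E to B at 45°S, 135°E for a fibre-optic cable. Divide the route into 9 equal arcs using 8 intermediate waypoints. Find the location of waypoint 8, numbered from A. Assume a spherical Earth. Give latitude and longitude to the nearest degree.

≈ 37°S, 123°E

Write both endpoints as unit vectors p₁, p₂ with components (cos φ cos λ, cos φ sin λ, sin φ).
The central angle between the endpoints is δ = arccos(p₁·p₂) ≈ 1.891 rad (108.3°).
Interpolate at f = 8/9 with slerp weights a = sin((1−f)δ)/sin δ ≈ 0.220, b = sin(fδ)/sin δ ≈ 1.047.
p = a·p₁ + b·p₂ ≈ (-0.439, 0.669, -0.599); φ = arcsin(p_z) ≈ -36.81°, λ = atan2(p_y, p_x) ≈ 123.29°.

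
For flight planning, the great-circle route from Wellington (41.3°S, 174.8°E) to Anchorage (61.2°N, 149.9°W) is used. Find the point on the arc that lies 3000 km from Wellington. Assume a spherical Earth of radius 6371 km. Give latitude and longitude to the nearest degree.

≈ 15°S, 177°W

Convert each endpoint to a unit vector on the sphere (x = cos φ cos λ, y = cos φ sin λ, z = sin φ).
The central angle between the endpoints is δ = arccos(p₁·p₂) ≈ 1.858 rad (106.4°). The total great-circle distance is δ·R ≈ 1.858 × 6371 ≈ 11835 km, so the target fraction is f = 3000/11835 ≈ 0.253.
Interpolate at f ≈ 0.253 with slerp weights a = sin((1−f)δ)/sin δ ≈ 1.025, b = sin(fδ)/sin δ ≈ 0.473.
p = a·p₁ + b·p₂ ≈ (-0.964, -0.044, -0.262); φ = arcsin(p_z) ≈ -15.19°, λ = atan2(p_y, p_x) ≈ -177.36°.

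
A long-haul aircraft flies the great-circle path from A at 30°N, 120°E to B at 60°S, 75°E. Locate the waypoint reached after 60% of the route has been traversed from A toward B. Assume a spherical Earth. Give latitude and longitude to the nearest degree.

≈ 25°S, 100°E

Write both endpoints as unit vectors p₁, p₂ with components (cos φ cos λ, cos φ sin λ, sin φ).
The central angle between the endpoints is δ = arccos(p₁·p₂) ≈ 1.698 rad (97.3°).
Interpolate at f = 0.60 with slerp weights a = sin((1−f)δ)/sin δ ≈ 0.633, b = sin(fδ)/sin δ ≈ 0.858.
p = a·p₁ + b·p₂ ≈ (-0.163, 0.890, -0.427); φ = arcsin(p_z) ≈ -25.26°, λ = atan2(p_y, p_x) ≈ 100.39°.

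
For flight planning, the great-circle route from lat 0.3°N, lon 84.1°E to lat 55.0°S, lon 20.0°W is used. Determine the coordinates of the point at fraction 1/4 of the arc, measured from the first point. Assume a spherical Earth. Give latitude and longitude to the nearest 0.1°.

≈ lat 19.8°S, lon 69.7°E

From cos δ = sin φ₁ sin φ₂ + cos φ₁ cos φ₂ cos Δλ, the central angle is δ ≈ 1.715 rad (98.3°).
Interpolate at f = 1/4 with slerp weights a = sin((1−f)δ)/sin δ ≈ 0.970, b = sin(fδ)/sin δ ≈ 0.420.
p = a·p₁ + b·p₂ ≈ (0.326, 0.882, -0.339); φ = arcsin(p_z) ≈ -19.82°, λ = atan2(p_y, p_x) ≈ 69.71°.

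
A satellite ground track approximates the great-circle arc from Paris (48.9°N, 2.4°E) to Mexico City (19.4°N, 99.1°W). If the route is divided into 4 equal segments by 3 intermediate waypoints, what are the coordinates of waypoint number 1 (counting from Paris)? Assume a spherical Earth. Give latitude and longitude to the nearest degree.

≈ 52°N, 30°W

Write both endpoints as unit vectors p₁, p₂ with components (cos φ cos λ, cos φ sin λ, sin φ).
The central angle between the endpoints is δ = arccos(p₁·p₂) ≈ 1.444 rad (82.7°).
Interpolate at f = 1/4 with slerp weights a = sin((1−f)δ)/sin δ ≈ 0.890, b = sin(fδ)/sin δ ≈ 0.356.
p = a·p₁ + b·p₂ ≈ (0.532, -0.307, 0.789); φ = arcsin(p_z) ≈ 52.12°, λ = atan2(p_y, p_x) ≈ -30.01°.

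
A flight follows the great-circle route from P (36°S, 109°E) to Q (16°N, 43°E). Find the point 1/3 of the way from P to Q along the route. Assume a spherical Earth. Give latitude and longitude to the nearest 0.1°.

≈ (20.8°S, 83.4°E)

Convert each endpoint to a unit vector on the sphere (x = cos φ cos λ, y = cos φ sin λ, z = sin φ).
The central angle between the endpoints is δ = arccos(p₁·p₂) ≈ 1.416 rad (81.1°).
Interpolate at f = 1/3 with slerp weights a = sin((1−f)δ)/sin δ ≈ 0.820, b = sin(fδ)/sin δ ≈ 0.460.
p = a·p₁ + b·p₂ ≈ (0.108, 0.929, -0.355); φ = arcsin(p_z) ≈ -20.79°, λ = atan2(p_y, p_x) ≈ 83.39°.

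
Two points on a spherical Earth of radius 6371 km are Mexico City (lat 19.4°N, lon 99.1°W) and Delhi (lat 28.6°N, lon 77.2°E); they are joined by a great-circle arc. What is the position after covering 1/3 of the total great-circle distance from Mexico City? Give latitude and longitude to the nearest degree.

The haversine formula gives a central angle δ ≈ 2.302 rad (131.9°) between the endpoints.
Interpolate at f = 1/3 with slerp weights a = sin((1−f)δ)/sin δ ≈ 1.342, b = sin(fδ)/sin δ ≈ 0.932.
p = a·p₁ + b·p₂ ≈ (-0.019, -0.452, 0.892); φ = arcsin(p_z) ≈ 63.11°, λ = atan2(p_y, p_x) ≈ -92.39°.

≈ lat 63°N, lon 92°W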